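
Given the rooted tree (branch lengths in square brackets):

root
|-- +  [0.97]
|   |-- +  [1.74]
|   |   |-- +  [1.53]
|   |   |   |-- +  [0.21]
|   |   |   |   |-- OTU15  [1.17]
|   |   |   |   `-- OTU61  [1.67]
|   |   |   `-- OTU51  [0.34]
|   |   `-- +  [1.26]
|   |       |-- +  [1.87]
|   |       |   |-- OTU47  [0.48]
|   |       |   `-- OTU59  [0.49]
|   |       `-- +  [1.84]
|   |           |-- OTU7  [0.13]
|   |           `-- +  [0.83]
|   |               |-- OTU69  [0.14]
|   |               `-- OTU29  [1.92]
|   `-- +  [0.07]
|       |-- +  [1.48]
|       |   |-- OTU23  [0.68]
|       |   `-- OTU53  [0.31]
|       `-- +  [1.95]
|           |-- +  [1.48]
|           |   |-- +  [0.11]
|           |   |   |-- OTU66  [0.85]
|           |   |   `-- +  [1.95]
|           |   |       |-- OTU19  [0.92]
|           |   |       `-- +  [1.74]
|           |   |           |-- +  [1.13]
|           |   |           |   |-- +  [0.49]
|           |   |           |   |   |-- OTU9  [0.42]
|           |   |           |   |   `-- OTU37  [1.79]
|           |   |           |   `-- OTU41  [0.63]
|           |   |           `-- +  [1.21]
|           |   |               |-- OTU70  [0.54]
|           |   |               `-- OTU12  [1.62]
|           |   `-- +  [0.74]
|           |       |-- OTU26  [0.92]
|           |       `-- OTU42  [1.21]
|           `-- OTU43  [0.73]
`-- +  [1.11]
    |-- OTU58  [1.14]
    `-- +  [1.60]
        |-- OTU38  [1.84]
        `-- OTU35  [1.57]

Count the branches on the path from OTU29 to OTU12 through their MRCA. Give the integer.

The MRCA of OTU29 and OTU12 is the node subtending ((((OTU15,OTU61),OTU51),((OTU47,OTU59),(OTU7,(OTU69,OTU29)))),((OTU23,OTU53),(((OTU66,(OTU19,(((OTU9,OTU37),OTU41),(OTU70,OTU12)))),(OTU26,OTU42)),OTU43))).
From OTU29 up to that node: 5 branches. From OTU12 up to the same node: 8 branches. Total: 5 + 8 = 13.

13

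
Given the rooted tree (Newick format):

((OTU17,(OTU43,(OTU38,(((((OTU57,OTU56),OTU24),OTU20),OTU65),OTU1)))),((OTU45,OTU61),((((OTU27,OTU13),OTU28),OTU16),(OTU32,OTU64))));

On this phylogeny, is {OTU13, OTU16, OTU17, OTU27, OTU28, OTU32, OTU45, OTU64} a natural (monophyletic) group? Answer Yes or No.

No

The MRCA of the listed taxa is the root, so the smallest clade containing them is the whole tree.
That clade also contains OTU1, OTU20, OTU24, OTU38, OTU43, OTU56, OTU57, OTU61, OTU65, which are not in the proposed group, so the group is not monophyletic.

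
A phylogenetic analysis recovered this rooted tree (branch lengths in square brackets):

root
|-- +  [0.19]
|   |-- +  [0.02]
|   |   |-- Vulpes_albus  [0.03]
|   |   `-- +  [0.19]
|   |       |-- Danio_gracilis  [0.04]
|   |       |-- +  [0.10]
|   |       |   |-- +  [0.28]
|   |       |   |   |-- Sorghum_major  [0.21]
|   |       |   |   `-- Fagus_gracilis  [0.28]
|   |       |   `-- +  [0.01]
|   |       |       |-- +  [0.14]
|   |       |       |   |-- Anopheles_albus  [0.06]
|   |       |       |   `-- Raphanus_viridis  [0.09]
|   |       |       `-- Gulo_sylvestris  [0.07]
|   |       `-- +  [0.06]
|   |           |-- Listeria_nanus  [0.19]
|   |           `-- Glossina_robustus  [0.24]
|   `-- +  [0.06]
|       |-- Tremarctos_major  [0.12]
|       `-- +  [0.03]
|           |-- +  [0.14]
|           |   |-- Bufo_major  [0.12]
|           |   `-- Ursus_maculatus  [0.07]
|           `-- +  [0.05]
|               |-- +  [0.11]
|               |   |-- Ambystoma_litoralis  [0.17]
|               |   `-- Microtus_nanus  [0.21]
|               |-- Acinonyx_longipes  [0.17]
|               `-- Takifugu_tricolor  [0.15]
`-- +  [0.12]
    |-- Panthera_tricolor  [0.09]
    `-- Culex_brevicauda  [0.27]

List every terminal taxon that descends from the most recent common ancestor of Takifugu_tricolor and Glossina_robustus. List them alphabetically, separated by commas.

Tracing Takifugu_tricolor: it sits inside ((Ambystoma_litoralis,Microtus_nanus),Acinonyx_longipes,Takifugu_tricolor).
Tracing Glossina_robustus: it sits inside (Listeria_nanus,Glossina_robustus).
The smallest clade enclosing both is ((Vulpes_albus,(Danio_gracilis,((Sorghum_major,Fagus_gracilis),((Anopheles_albus,Raphanus_viridis),Gulo_sylvestris)),(Listeria_nanus,Glossina_robustus))),(Tremarctos_major,((Bufo_major,Ursus_maculatus),((Ambystoma_litoralis,Microtus_nanus),Acinonyx_longipes,Takifugu_tricolor)))); the answer is its 16 terminal taxa in alphabetical order.

Acinonyx_longipes, Ambystoma_litoralis, Anopheles_albus, Bufo_major, Danio_gracilis, Fagus_gracilis, Glossina_robustus, Gulo_sylvestris, Listeria_nanus, Microtus_nanus, Raphanus_viridis, Sorghum_major, Takifugu_tricolor, Tremarctos_major, Ursus_maculatus, Vulpes_albus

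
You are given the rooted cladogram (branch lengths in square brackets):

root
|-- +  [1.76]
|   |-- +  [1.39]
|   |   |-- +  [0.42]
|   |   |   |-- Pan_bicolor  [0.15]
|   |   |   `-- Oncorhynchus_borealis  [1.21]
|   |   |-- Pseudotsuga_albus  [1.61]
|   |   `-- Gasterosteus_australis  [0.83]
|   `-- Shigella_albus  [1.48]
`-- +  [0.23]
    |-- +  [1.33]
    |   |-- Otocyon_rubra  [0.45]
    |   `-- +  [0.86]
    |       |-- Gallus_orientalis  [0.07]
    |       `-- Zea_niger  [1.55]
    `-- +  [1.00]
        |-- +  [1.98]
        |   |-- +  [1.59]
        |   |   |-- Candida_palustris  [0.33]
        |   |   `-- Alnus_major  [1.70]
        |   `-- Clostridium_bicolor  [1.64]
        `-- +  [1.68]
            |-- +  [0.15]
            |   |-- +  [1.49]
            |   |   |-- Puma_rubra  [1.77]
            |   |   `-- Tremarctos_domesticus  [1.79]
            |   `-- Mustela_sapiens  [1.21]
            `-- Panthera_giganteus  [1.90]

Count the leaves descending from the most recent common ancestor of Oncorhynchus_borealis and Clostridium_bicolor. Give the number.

The MRCA of Oncorhynchus_borealis and Clostridium_bicolor is the root, so the clade is the entire tree.
That clade contains 15 terminal taxa: Alnus_major, Candida_palustris, Clostridium_bicolor, Gallus_orientalis, Gasterosteus_australis, Mustela_sapiens, Oncorhynchus_borealis, Otocyon_rubra, Pan_bicolor, Panthera_giganteus, Pseudotsuga_albus, Puma_rubra, Shigella_albus, Tremarctos_domesticus, Zea_niger.

15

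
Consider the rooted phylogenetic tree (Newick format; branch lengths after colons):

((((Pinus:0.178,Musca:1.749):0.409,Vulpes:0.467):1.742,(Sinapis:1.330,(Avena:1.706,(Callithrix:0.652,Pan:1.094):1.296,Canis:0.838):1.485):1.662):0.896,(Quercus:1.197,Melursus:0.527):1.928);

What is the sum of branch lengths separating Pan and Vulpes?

7.746

The path runs Pan → … → MRCA → … → Vulpes; the MRCA is the node subtending (((Pinus,Musca),Vulpes),(Sinapis,(Avena,(Callithrix,Pan),Canis))).
Branch lengths along that path: 1.094 + 1.296 + 1.485 + 1.662 + 1.742 + 0.467 = 7.746.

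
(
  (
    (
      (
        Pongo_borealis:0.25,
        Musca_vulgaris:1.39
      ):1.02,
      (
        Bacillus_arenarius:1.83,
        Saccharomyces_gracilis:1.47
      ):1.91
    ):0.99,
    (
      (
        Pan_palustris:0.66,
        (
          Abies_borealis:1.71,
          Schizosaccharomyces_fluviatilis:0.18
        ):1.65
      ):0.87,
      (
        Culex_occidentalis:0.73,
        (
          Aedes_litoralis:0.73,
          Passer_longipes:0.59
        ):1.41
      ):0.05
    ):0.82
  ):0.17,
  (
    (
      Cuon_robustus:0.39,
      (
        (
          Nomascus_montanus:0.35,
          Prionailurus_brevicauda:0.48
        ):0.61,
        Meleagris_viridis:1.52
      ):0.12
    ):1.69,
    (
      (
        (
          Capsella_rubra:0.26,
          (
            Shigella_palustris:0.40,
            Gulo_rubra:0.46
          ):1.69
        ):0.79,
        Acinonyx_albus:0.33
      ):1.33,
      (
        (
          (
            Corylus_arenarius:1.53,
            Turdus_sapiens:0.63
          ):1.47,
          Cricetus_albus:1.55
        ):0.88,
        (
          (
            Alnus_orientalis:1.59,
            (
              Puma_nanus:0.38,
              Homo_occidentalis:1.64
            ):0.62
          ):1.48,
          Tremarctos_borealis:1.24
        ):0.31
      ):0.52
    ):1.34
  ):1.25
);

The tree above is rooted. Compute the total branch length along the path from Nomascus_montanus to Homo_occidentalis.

8.68

The path runs Nomascus_montanus → … → MRCA → … → Homo_occidentalis; the MRCA is the node subtending ((Cuon_robustus,((Nomascus_montanus,Prionailurus_brevicauda),Meleagris_viridis)),(((Capsella_rubra,(Shigella_palustris,Gulo_rubra)),Acinonyx_albus),(((Corylus_arenarius,Turdus_sapiens),Cricetus_albus),((Alnus_orientalis,(Puma_nanus,Homo_occidentalis)),Tremarctos_borealis)))).
Branch lengths along that path: 0.35 + 0.61 + 0.12 + 1.69 + 1.34 + 0.52 + 0.31 + 1.48 + 0.62 + 1.64 = 8.68.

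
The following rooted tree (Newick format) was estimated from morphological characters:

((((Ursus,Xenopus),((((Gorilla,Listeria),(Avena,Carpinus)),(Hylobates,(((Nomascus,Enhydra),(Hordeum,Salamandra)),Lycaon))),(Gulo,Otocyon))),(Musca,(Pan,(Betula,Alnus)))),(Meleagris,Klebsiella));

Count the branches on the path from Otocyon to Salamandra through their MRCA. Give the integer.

8

The MRCA of Otocyon and Salamandra is the node subtending ((((Gorilla,Listeria),(Avena,Carpinus)),(Hylobates,(((Nomascus,Enhydra),(Hordeum,Salamandra)),Lycaon))),(Gulo,Otocyon)).
From Otocyon up to that node: 2 branches. From Salamandra up to the same node: 6 branches. Total: 2 + 6 = 8.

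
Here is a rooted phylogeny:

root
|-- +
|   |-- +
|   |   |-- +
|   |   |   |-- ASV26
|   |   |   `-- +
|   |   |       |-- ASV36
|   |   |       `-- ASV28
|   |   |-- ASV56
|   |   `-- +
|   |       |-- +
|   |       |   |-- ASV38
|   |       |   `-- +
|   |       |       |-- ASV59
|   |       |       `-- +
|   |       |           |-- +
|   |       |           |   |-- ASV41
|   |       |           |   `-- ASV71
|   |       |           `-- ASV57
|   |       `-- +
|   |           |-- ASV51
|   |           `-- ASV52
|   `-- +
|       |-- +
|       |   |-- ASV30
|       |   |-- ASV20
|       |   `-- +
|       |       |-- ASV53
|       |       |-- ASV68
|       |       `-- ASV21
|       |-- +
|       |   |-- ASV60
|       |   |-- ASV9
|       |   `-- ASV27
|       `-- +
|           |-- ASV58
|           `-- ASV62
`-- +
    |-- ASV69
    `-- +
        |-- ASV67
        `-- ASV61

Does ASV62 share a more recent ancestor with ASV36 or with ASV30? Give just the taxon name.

The MRCA of ASV62 and ASV30 subtends ((ASV30,ASV20,(ASV53,ASV68,ASV21)),(ASV60,ASV9,ASV27),(ASV58,ASV62)) (10 taxa).
The MRCA of ASV62 and ASV36 subtends (((ASV26,(ASV36,ASV28)),ASV56,((ASV38,(ASV59,((ASV41,ASV71),ASV57))),(ASV51,ASV52))),((ASV30,ASV20,(ASV53,ASV68,ASV21)),(ASV60,ASV9,ASV27),(ASV58,ASV62))) (21 taxa).
The first is nested inside the second, so ASV62 shares a more recent common ancestor with ASV30.

ASV30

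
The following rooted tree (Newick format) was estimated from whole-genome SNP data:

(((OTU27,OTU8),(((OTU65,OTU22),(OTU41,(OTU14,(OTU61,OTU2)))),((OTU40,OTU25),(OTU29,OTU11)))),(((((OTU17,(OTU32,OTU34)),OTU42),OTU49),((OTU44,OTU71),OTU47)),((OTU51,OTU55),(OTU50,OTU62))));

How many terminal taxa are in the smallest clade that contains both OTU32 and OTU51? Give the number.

The MRCA of OTU32 and OTU51 is the node subtending (((((OTU17,(OTU32,OTU34)),OTU42),OTU49),((OTU44,OTU71),OTU47)),((OTU51,OTU55),(OTU50,OTU62))).
That clade contains 12 terminal taxa: OTU17, OTU32, OTU34, OTU42, OTU44, OTU47, OTU49, OTU50, OTU51, OTU55, OTU62, OTU71.

12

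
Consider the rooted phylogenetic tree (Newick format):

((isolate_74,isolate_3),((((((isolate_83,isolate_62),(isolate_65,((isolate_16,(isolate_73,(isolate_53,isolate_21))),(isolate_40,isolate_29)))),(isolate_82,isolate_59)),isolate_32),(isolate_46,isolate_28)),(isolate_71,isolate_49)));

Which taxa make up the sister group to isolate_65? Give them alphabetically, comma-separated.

isolate_65 attaches to the tree at the node subtending (isolate_65,((isolate_16,(isolate_73,(isolate_53,isolate_21))),(isolate_40,isolate_29))).
The other lineage descending from that same node — the sister group — is ((isolate_16,(isolate_73,(isolate_53,isolate_21))),(isolate_40,isolate_29)); its 6 tips in alphabetical order are the answer.

isolate_16, isolate_21, isolate_29, isolate_40, isolate_53, isolate_73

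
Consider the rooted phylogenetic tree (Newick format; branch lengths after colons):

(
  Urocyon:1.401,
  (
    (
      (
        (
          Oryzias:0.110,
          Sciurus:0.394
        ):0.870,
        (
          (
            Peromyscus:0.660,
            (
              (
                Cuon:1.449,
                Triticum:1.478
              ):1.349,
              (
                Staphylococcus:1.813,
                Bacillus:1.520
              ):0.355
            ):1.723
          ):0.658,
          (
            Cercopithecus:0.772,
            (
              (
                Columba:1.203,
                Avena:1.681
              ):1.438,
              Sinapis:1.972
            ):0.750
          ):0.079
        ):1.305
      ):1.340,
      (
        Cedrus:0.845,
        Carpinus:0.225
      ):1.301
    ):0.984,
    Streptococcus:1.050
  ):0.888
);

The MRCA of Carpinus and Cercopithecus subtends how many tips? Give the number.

13

The MRCA of Carpinus and Cercopithecus is the node subtending (((Oryzias,Sciurus),((Peromyscus,((Cuon,Triticum),(Staphylococcus,Bacillus))),(Cercopithecus,((Columba,Avena),Sinapis)))),(Cedrus,Carpinus)).
That clade contains 13 terminal taxa: Avena, Bacillus, Carpinus, Cedrus, Cercopithecus, Columba, Cuon, Oryzias, Peromyscus, Sciurus, Sinapis, Staphylococcus, Triticum.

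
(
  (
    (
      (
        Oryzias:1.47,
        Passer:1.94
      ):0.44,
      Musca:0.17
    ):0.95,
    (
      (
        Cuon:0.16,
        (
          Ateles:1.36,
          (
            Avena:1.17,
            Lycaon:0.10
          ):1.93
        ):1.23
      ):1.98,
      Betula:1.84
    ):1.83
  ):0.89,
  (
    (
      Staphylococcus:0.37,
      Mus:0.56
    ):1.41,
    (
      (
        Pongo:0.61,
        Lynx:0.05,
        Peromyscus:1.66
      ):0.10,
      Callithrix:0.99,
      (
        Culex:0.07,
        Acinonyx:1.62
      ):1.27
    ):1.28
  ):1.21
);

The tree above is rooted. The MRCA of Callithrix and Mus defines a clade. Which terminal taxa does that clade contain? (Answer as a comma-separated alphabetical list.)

Acinonyx, Callithrix, Culex, Lynx, Mus, Peromyscus, Pongo, Staphylococcus

Tracing Callithrix: it sits inside ((Pongo,Lynx,Peromyscus),Callithrix,(Culex,Acinonyx)).
Tracing Mus: it sits inside (Staphylococcus,Mus).
The smallest clade enclosing both is ((Staphylococcus,Mus),((Pongo,Lynx,Peromyscus),Callithrix,(Culex,Acinonyx))); the answer is its 8 terminal taxa in alphabetical order.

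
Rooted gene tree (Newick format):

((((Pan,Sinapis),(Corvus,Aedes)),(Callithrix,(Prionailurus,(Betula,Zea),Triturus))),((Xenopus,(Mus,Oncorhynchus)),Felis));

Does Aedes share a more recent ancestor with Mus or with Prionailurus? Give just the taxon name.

Prionailurus

The MRCA of Aedes and Prionailurus subtends (((Pan,Sinapis),(Corvus,Aedes)),(Callithrix,(Prionailurus,(Betula,Zea),Triturus))) (9 taxa).
The MRCA of Aedes and Mus is the root, subtending the entire tree (13 taxa).
The first is nested inside the second, so Aedes shares a more recent common ancestor with Prionailurus.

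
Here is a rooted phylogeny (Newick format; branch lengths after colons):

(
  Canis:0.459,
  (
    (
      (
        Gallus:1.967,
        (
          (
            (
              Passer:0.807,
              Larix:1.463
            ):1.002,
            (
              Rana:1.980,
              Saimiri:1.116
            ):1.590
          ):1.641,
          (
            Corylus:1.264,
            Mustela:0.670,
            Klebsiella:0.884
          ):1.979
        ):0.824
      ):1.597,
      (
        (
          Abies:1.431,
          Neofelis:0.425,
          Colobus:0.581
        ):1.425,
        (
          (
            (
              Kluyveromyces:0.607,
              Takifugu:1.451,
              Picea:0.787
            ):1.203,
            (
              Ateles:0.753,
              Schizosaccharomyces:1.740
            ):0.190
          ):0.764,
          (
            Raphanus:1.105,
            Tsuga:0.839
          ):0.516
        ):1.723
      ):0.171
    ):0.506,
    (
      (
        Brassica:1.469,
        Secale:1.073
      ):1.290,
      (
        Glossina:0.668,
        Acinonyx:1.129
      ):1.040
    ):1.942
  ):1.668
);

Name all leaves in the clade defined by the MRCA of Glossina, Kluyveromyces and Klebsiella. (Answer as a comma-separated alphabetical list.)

Tracing Glossina: it sits inside (Glossina,Acinonyx).
Tracing Kluyveromyces: it sits inside (Kluyveromyces,Takifugu,Picea).
Tracing Klebsiella: it sits inside (Corylus,Mustela,Klebsiella).
The smallest clade enclosing all 3 is (((Gallus,(((Passer,Larix),(Rana,Saimiri)),(Corylus,Mustela,Klebsiella))),((Abies,Neofelis,Colobus),(((Kluyveromyces,Takifugu,Picea),(Ateles,Schizosaccharomyces)),(Raphanus,Tsuga)))),((Brassica,Secale),(Glossina,Acinonyx))); the answer is its 22 terminal taxa in alphabetical order.

Abies, Acinonyx, Ateles, Brassica, Colobus, Corylus, Gallus, Glossina, Klebsiella, Kluyveromyces, Larix, Mustela, Neofelis, Passer, Picea, Rana, Raphanus, Saimiri, Schizosaccharomyces, Secale, Takifugu, Tsuga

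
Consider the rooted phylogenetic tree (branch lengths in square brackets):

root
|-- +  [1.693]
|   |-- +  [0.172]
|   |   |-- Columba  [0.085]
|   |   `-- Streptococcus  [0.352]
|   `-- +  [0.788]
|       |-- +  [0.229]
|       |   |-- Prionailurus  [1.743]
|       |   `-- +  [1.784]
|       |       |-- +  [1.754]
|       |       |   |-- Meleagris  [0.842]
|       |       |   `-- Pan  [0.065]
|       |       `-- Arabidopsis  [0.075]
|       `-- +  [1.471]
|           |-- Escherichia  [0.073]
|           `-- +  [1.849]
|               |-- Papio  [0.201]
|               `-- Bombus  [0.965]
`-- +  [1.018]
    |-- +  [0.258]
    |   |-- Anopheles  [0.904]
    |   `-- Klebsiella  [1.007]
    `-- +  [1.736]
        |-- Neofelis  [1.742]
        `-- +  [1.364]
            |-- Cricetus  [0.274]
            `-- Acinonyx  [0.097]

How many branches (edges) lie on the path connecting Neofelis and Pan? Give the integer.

The MRCA of Neofelis and Pan is the root of the tree.
From Neofelis up to that node: 3 branches. From Pan up to the same node: 6 branches. Total: 3 + 6 = 9.

9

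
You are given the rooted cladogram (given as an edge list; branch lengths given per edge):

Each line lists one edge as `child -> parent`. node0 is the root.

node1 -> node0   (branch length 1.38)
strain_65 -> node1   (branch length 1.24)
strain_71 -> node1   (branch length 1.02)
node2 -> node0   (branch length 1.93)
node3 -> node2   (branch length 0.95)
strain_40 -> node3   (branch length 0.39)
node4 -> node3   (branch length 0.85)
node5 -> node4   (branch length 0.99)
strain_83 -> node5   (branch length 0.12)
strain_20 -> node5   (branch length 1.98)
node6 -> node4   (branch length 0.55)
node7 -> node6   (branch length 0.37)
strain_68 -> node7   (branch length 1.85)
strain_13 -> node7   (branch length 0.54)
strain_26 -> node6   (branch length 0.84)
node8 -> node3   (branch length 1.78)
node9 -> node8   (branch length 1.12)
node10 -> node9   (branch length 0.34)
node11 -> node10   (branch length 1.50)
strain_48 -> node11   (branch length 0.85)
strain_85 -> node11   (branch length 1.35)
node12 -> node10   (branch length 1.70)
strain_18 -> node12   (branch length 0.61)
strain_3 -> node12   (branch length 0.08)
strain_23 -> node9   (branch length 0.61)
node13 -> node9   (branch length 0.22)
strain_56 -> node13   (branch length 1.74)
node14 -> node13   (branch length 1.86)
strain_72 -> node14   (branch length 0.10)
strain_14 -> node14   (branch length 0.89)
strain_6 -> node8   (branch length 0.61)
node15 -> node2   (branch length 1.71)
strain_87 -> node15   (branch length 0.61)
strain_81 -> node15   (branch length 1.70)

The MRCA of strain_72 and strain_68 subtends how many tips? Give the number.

The MRCA of strain_72 and strain_68 is the node subtending (strain_40,((strain_83,strain_20),((strain_68,strain_13),strain_26)),((((strain_48,strain_85),(strain_18,strain_3)),strain_23,(strain_56,(strain_72,strain_14))),strain_6)).
That clade contains 15 terminal taxa: strain_13, strain_14, strain_18, strain_20, strain_23, strain_26, strain_3, strain_40, strain_48, strain_56, strain_6, strain_68, strain_72, strain_83, strain_85.

15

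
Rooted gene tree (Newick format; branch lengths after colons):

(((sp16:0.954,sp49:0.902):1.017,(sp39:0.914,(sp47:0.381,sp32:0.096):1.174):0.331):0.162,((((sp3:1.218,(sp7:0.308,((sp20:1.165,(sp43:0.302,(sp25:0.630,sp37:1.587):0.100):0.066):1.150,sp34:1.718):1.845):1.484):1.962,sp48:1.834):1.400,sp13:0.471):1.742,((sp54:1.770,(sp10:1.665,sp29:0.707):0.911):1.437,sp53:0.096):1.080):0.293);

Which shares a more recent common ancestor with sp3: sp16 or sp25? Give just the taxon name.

The MRCA of sp3 and sp25 subtends (sp3,(sp7,((sp20,(sp43,(sp25,sp37))),sp34))) (7 taxa).
The MRCA of sp3 and sp16 is the root, subtending the entire tree (18 taxa).
The first is nested inside the second, so sp3 shares a more recent common ancestor with sp25.

sp25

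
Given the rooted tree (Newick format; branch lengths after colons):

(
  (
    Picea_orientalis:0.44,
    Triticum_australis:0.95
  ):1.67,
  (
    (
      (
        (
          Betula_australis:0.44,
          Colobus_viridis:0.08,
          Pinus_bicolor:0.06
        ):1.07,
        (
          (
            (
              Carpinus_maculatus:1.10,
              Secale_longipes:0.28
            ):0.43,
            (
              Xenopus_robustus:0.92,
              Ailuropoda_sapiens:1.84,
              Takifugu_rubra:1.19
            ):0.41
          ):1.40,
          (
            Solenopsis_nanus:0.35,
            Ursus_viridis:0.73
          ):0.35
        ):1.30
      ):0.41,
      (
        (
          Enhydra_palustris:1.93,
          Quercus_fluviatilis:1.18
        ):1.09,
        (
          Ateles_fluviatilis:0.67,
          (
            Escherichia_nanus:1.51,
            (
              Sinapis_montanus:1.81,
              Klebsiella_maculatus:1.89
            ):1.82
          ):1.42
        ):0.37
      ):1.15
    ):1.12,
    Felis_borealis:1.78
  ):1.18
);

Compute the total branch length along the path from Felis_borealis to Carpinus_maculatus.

7.54

The path runs Felis_borealis → … → MRCA → … → Carpinus_maculatus; the MRCA is the node subtending ((((Betula_australis,Colobus_viridis,Pinus_bicolor),(((Carpinus_maculatus,Secale_longipes),(Xenopus_robustus,Ailuropoda_sapiens,Takifugu_rubra)),(Solenopsis_nanus,Ursus_viridis))),((Enhydra_palustris,Quercus_fluviatilis),(Ateles_fluviatilis,(Escherichia_nanus,(Sinapis_montanus,Klebsiella_maculatus))))),Felis_borealis).
Branch lengths along that path: 1.78 + 1.12 + 0.41 + 1.30 + 1.40 + 0.43 + 1.10 = 7.54.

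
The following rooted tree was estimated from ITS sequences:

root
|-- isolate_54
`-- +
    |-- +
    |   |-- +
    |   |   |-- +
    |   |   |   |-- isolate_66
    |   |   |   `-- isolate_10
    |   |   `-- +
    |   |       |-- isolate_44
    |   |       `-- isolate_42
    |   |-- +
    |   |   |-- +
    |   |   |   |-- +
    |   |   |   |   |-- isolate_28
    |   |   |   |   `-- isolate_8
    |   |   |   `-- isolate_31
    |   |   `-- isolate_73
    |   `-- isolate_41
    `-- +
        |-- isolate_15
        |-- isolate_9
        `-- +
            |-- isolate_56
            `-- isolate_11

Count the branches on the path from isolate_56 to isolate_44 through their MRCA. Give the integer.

The MRCA of isolate_56 and isolate_44 is the node subtending ((((isolate_66,isolate_10),(isolate_44,isolate_42)),(((isolate_28,isolate_8),isolate_31),isolate_73),isolate_41),(isolate_15,isolate_9,(isolate_56,isolate_11))).
From isolate_56 up to that node: 3 branches. From isolate_44 up to the same node: 4 branches. Total: 3 + 4 = 7.

7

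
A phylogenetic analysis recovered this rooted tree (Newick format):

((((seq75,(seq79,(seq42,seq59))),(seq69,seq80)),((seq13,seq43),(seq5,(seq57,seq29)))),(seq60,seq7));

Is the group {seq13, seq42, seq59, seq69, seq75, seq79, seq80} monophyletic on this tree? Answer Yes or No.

No

The MRCA of the listed taxa subtends (((seq75,(seq79,(seq42,seq59))),(seq69,seq80)),((seq13,seq43),(seq5,(seq57,seq29)))).
That clade also contains seq29, seq43, seq5, seq57, which are not in the proposed group, so the group is not monophyletic.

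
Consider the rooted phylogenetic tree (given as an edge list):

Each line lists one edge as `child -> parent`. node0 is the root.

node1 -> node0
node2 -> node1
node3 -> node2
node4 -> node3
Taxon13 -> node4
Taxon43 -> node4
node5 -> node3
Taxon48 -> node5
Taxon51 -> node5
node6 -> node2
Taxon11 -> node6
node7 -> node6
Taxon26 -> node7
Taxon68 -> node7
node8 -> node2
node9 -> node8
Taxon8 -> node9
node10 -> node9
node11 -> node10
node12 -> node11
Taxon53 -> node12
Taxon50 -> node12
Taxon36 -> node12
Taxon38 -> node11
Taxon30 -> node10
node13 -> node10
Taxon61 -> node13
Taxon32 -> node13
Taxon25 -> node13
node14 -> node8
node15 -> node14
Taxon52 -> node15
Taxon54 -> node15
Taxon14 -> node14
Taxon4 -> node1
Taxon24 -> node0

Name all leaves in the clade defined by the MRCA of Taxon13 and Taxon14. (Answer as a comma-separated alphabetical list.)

Tracing Taxon13: it sits inside (Taxon13,Taxon43).
Tracing Taxon14: it sits inside ((Taxon52,Taxon54),Taxon14).
The smallest clade enclosing both is (((Taxon13,Taxon43),(Taxon48,Taxon51)),(Taxon11,(Taxon26,Taxon68)),((Taxon8,(((Taxon53,Taxon50,Taxon36),Taxon38),Taxon30,(Taxon61,Taxon32,Taxon25))),((Taxon52,Taxon54),Taxon14))); the answer is its 19 terminal taxa in alphabetical order.

Taxon11, Taxon13, Taxon14, Taxon25, Taxon26, Taxon30, Taxon32, Taxon36, Taxon38, Taxon43, Taxon48, Taxon50, Taxon51, Taxon52, Taxon53, Taxon54, Taxon61, Taxon68, Taxon8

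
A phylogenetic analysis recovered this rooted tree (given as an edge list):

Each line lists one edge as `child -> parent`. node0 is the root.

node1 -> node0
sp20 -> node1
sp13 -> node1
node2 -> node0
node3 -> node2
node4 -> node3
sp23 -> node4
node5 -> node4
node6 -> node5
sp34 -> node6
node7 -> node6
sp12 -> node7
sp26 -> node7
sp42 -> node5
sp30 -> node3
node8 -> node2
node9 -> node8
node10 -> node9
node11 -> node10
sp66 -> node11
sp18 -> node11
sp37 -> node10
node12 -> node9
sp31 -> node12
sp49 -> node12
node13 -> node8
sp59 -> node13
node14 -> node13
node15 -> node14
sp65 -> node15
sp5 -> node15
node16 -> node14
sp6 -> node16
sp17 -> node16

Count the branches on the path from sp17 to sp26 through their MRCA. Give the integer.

11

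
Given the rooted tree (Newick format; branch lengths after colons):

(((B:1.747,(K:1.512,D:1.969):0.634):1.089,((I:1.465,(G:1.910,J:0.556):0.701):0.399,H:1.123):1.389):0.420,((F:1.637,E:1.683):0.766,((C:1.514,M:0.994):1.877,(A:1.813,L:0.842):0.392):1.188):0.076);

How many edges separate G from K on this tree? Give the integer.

7

The MRCA of G and K is the node subtending ((B,(K,D)),((I,(G,J)),H)).
From G up to that node: 4 branches. From K up to the same node: 3 branches. Total: 4 + 3 = 7.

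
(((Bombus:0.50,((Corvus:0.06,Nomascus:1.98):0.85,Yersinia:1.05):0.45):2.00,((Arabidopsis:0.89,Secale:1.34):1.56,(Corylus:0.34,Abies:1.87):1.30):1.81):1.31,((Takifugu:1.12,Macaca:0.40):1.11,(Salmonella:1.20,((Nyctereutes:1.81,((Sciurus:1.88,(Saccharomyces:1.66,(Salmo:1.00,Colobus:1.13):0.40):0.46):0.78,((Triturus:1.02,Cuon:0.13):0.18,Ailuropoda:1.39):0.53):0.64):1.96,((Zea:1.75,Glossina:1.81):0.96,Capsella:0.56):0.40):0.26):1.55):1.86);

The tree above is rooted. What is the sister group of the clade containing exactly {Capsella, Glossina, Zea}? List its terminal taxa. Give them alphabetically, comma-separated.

Ailuropoda, Colobus, Cuon, Nyctereutes, Saccharomyces, Salmo, Sciurus, Triturus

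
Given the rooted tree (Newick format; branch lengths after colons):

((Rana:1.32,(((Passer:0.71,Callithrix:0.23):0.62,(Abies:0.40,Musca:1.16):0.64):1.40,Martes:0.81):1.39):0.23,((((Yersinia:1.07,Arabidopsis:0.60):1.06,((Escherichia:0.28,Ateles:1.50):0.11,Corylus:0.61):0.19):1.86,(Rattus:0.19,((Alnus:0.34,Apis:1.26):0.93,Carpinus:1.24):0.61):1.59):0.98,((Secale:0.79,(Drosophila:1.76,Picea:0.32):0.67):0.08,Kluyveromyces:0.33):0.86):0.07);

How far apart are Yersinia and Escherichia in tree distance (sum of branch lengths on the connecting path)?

2.71

The path runs Yersinia → … → MRCA → … → Escherichia; the MRCA is the node subtending ((Yersinia,Arabidopsis),((Escherichia,Ateles),Corylus)).
Branch lengths along that path: 1.07 + 1.06 + 0.19 + 0.11 + 0.28 = 2.71.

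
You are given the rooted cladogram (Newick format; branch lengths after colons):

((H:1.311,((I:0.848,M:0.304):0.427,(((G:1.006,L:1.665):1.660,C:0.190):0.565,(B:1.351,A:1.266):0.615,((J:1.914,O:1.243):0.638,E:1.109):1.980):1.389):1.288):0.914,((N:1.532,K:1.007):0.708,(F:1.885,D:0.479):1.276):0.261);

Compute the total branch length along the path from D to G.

The path runs D → … → MRCA → … → G; the MRCA is the root of the tree.
Branch lengths along that path: 0.479 + 1.276 + 0.261 + 0.914 + 1.288 + 1.389 + 0.565 + 1.660 + 1.006 = 8.838.

8.838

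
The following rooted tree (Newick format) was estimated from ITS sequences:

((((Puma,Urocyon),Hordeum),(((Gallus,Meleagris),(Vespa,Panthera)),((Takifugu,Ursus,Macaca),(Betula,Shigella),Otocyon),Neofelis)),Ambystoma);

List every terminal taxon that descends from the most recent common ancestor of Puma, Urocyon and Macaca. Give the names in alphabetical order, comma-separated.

Betula, Gallus, Hordeum, Macaca, Meleagris, Neofelis, Otocyon, Panthera, Puma, Shigella, Takifugu, Urocyon, Ursus, Vespa

Tracing Puma: it sits inside (Puma,Urocyon).
Tracing Urocyon: it sits inside (Puma,Urocyon).
Tracing Macaca: it sits inside (Takifugu,Ursus,Macaca).
The smallest clade enclosing all 3 is (((Puma,Urocyon),Hordeum),(((Gallus,Meleagris),(Vespa,Panthera)),((Takifugu,Ursus,Macaca),(Betula,Shigella),Otocyon),Neofelis)); the answer is its 14 terminal taxa in alphabetical order.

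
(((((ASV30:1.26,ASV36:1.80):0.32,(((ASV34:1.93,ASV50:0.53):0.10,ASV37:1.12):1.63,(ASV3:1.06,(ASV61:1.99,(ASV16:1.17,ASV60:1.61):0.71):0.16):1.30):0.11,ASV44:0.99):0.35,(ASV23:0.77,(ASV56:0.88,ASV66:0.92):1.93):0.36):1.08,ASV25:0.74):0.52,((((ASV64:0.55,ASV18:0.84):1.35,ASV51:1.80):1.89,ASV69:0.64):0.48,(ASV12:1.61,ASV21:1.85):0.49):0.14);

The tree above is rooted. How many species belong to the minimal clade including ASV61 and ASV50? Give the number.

7

The MRCA of ASV61 and ASV50 is the node subtending (((ASV34,ASV50),ASV37),(ASV3,(ASV61,(ASV16,ASV60)))).
That clade contains 7 terminal taxa: ASV16, ASV3, ASV34, ASV37, ASV50, ASV60, ASV61.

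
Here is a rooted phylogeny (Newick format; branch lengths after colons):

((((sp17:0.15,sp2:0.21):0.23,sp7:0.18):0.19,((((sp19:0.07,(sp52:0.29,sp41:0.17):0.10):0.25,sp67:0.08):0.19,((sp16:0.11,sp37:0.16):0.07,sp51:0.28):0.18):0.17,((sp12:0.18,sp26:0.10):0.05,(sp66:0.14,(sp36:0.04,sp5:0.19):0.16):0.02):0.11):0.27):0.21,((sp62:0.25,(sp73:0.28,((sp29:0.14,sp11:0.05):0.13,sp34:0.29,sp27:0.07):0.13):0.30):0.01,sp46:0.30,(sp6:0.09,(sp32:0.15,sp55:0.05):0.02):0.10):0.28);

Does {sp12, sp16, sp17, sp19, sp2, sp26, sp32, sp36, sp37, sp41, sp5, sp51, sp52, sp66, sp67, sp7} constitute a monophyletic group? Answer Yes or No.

The MRCA of the listed taxa is the root, so the smallest clade containing them is the whole tree.
That clade also contains sp11, sp27, sp29, sp34, sp46, sp55, sp6, sp62, sp73, which are not in the proposed group, so the group is not monophyletic.

No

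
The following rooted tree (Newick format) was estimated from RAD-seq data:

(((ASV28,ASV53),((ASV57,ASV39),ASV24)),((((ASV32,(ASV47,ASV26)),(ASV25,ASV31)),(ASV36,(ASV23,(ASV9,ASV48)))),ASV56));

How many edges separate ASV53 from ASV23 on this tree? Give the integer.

8

The MRCA of ASV53 and ASV23 is the root of the tree.
From ASV53 up to that node: 3 branches. From ASV23 up to the same node: 5 branches. Total: 3 + 5 = 8.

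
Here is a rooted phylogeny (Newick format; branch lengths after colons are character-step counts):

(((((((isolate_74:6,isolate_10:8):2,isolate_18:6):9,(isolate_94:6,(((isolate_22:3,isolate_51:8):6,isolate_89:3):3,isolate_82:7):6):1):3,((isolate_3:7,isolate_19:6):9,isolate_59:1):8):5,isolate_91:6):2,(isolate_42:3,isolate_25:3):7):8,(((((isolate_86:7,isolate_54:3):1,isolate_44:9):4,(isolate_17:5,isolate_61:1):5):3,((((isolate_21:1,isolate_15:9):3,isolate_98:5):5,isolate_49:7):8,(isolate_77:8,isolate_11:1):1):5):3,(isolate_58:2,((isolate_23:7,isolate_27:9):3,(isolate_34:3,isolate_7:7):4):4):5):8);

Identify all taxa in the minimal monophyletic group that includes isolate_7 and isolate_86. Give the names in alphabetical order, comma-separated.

isolate_11, isolate_15, isolate_17, isolate_21, isolate_23, isolate_27, isolate_34, isolate_44, isolate_49, isolate_54, isolate_58, isolate_61, isolate_7, isolate_77, isolate_86, isolate_98

Tracing isolate_7: it sits inside (isolate_34,isolate_7).
Tracing isolate_86: it sits inside (isolate_86,isolate_54).
The smallest clade enclosing both is (((((isolate_86,isolate_54),isolate_44),(isolate_17,isolate_61)),((((isolate_21,isolate_15),isolate_98),isolate_49),(isolate_77,isolate_11))),(isolate_58,((isolate_23,isolate_27),(isolate_34,isolate_7)))); the answer is its 16 terminal taxa in alphabetical order.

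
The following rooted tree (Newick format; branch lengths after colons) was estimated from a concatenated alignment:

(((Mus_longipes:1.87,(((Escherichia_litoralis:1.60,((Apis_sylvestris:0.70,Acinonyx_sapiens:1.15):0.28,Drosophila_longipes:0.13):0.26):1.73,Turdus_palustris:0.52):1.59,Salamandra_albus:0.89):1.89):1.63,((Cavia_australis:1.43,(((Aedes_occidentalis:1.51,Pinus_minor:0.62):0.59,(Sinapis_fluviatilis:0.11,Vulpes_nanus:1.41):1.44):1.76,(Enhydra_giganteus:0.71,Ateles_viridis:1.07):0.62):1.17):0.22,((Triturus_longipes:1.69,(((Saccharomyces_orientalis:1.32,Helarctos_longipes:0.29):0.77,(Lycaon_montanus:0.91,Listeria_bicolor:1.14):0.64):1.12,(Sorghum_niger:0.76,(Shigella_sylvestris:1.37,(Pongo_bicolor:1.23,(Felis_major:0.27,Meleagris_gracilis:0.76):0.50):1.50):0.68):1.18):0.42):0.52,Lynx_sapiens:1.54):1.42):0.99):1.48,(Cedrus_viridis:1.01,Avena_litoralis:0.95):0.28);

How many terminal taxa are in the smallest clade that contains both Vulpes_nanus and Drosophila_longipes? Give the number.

25

The MRCA of Vulpes_nanus and Drosophila_longipes is the node subtending ((Mus_longipes,(((Escherichia_litoralis,((Apis_sylvestris,Acinonyx_sapiens),Drosophila_longipes)),Turdus_palustris),Salamandra_albus)),((Cavia_australis,(((Aedes_occidentalis,Pinus_minor),(Sinapis_fluviatilis,Vulpes_nanus)),(Enhydra_giganteus,Ateles_viridis))),((Triturus_longipes,(((Saccharomyces_orientalis,Helarctos_longipes),(Lycaon_montanus,Listeria_bicolor)),(Sorghum_niger,(Shigella_sylvestris,(Pongo_bicolor,(Felis_major,Meleagris_gracilis)))))),Lynx_sapiens))).
That clade contains 25 terminal taxa: Acinonyx_sapiens, Aedes_occidentalis, Apis_sylvestris, Ateles_viridis, Cavia_australis, Drosophila_longipes, Enhydra_giganteus, Escherichia_litoralis, Felis_major, Helarctos_longipes, Listeria_bicolor, Lycaon_montanus, Lynx_sapiens, Meleagris_gracilis, Mus_longipes, Pinus_minor, Pongo_bicolor, Saccharomyces_orientalis, Salamandra_albus, Shigella_sylvestris, Sinapis_fluviatilis, Sorghum_niger, Triturus_longipes, Turdus_palustris, Vulpes_nanus.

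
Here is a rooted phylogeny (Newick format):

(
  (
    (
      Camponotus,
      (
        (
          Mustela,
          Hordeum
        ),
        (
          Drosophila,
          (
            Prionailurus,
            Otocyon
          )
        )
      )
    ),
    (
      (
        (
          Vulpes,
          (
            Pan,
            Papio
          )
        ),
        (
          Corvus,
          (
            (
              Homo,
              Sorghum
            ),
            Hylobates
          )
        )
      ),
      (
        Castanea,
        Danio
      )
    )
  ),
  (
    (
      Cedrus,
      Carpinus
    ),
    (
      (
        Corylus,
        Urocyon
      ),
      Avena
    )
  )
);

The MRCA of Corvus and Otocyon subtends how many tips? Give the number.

15

The MRCA of Corvus and Otocyon is the node subtending ((Camponotus,((Mustela,Hordeum),(Drosophila,(Prionailurus,Otocyon)))),(((Vulpes,(Pan,Papio)),(Corvus,((Homo,Sorghum),Hylobates))),(Castanea,Danio))).
That clade contains 15 terminal taxa: Camponotus, Castanea, Corvus, Danio, Drosophila, Homo, Hordeum, Hylobates, Mustela, Otocyon, Pan, Papio, Prionailurus, Sorghum, Vulpes.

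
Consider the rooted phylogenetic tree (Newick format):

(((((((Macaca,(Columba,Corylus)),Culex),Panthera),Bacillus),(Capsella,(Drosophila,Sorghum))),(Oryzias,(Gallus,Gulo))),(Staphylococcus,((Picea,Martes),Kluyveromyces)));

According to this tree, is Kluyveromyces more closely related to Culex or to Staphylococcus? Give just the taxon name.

Staphylococcus

The MRCA of Kluyveromyces and Staphylococcus subtends (Staphylococcus,((Picea,Martes),Kluyveromyces)) (4 taxa).
The MRCA of Kluyveromyces and Culex is the root, subtending the entire tree (16 taxa).
The first is nested inside the second, so Kluyveromyces shares a more recent common ancestor with Staphylococcus.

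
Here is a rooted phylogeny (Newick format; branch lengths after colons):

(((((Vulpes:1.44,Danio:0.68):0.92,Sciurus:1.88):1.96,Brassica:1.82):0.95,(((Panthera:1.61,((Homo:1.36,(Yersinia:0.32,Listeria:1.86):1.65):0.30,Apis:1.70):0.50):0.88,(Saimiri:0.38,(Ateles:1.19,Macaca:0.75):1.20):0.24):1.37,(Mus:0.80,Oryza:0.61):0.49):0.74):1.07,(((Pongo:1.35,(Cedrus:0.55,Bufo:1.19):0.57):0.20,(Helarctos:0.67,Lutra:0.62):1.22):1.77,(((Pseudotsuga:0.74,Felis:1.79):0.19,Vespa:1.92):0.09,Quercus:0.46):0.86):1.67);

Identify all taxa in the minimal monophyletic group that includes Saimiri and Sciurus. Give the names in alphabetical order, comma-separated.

Apis, Ateles, Brassica, Danio, Homo, Listeria, Macaca, Mus, Oryza, Panthera, Saimiri, Sciurus, Vulpes, Yersinia

Tracing Saimiri: it sits inside (Saimiri,(Ateles,Macaca)).
Tracing Sciurus: it sits inside ((Vulpes,Danio),Sciurus).
The smallest clade enclosing both is ((((Vulpes,Danio),Sciurus),Brassica),(((Panthera,((Homo,(Yersinia,Listeria)),Apis)),(Saimiri,(Ateles,Macaca))),(Mus,Oryza))); the answer is its 14 terminal taxa in alphabetical order.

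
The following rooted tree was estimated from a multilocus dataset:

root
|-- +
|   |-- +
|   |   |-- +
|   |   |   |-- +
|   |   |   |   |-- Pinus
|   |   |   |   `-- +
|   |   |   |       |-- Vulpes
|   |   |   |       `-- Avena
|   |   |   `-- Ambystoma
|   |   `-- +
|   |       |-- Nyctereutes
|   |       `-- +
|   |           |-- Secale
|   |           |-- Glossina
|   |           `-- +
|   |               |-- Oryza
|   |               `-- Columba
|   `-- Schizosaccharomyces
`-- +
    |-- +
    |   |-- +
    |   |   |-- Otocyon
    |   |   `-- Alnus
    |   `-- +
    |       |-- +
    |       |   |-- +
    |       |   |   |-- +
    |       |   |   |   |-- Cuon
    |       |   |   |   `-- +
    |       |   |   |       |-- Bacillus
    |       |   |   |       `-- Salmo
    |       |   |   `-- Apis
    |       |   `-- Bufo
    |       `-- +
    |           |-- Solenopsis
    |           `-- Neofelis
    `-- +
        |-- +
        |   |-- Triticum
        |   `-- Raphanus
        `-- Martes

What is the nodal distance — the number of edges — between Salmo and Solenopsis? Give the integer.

7

The MRCA of Salmo and Solenopsis is the node subtending ((((Cuon,(Bacillus,Salmo)),Apis),Bufo),(Solenopsis,Neofelis)).
From Salmo up to that node: 5 branches. From Solenopsis up to the same node: 2 branches. Total: 5 + 2 = 7.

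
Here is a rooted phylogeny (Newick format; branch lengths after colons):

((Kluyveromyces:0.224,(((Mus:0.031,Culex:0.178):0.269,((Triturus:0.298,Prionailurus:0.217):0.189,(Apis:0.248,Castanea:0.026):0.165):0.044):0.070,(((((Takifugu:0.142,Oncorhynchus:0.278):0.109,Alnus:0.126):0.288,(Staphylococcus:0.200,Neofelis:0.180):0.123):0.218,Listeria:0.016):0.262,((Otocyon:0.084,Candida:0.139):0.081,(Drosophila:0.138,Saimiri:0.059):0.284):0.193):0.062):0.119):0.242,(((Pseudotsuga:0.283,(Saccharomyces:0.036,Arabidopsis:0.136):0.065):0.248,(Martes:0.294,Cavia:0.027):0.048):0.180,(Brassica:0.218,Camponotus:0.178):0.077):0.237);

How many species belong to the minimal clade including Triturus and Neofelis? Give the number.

The MRCA of Triturus and Neofelis is the node subtending (((Mus,Culex),((Triturus,Prionailurus),(Apis,Castanea))),(((((Takifugu,Oncorhynchus),Alnus),(Staphylococcus,Neofelis)),Listeria),((Otocyon,Candida),(Drosophila,Saimiri)))).
That clade contains 16 terminal taxa: Alnus, Apis, Candida, Castanea, Culex, Drosophila, Listeria, Mus, Neofelis, Oncorhynchus, Otocyon, Prionailurus, Saimiri, Staphylococcus, Takifugu, Triturus.

16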